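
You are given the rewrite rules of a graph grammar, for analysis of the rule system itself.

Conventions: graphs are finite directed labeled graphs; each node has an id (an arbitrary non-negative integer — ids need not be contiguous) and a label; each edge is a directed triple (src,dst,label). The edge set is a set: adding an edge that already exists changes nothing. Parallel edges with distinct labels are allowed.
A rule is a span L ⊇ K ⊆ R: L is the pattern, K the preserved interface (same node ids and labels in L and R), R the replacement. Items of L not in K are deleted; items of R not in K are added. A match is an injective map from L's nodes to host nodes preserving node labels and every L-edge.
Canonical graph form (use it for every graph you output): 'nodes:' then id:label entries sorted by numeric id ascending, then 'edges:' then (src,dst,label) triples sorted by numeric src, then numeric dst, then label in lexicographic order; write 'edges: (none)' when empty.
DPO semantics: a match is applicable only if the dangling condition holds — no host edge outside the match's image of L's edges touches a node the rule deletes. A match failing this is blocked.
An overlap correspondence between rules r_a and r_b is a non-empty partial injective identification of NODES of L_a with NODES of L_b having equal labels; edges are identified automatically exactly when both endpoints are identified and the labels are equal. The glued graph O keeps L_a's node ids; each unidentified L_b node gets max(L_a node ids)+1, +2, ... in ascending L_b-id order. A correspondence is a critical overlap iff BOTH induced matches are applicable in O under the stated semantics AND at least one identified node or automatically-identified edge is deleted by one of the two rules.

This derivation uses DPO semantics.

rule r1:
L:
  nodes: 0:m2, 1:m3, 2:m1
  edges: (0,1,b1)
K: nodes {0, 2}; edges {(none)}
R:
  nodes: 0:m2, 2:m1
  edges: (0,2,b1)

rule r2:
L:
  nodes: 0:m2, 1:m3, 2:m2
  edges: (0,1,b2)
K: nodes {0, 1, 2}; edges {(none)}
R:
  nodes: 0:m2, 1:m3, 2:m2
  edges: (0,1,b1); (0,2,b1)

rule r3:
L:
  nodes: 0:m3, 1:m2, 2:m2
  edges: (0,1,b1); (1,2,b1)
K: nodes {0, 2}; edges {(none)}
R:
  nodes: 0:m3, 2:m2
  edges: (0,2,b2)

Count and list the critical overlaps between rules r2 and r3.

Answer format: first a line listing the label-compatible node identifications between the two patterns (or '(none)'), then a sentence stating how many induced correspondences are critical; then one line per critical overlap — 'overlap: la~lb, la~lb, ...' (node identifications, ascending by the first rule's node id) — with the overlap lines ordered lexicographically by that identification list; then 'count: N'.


label-compatible node identifications between L(r2) and L(r3): 0~1, 0~2, 1~0, 2~1, 2~2
4 of the induced correspondences are critical overlaps of r2 and r3.
overlap: 0~2, 1~0, 2~1
overlap: 0~2, 2~1
overlap: 1~0, 2~1
overlap: 2~1
count: 4


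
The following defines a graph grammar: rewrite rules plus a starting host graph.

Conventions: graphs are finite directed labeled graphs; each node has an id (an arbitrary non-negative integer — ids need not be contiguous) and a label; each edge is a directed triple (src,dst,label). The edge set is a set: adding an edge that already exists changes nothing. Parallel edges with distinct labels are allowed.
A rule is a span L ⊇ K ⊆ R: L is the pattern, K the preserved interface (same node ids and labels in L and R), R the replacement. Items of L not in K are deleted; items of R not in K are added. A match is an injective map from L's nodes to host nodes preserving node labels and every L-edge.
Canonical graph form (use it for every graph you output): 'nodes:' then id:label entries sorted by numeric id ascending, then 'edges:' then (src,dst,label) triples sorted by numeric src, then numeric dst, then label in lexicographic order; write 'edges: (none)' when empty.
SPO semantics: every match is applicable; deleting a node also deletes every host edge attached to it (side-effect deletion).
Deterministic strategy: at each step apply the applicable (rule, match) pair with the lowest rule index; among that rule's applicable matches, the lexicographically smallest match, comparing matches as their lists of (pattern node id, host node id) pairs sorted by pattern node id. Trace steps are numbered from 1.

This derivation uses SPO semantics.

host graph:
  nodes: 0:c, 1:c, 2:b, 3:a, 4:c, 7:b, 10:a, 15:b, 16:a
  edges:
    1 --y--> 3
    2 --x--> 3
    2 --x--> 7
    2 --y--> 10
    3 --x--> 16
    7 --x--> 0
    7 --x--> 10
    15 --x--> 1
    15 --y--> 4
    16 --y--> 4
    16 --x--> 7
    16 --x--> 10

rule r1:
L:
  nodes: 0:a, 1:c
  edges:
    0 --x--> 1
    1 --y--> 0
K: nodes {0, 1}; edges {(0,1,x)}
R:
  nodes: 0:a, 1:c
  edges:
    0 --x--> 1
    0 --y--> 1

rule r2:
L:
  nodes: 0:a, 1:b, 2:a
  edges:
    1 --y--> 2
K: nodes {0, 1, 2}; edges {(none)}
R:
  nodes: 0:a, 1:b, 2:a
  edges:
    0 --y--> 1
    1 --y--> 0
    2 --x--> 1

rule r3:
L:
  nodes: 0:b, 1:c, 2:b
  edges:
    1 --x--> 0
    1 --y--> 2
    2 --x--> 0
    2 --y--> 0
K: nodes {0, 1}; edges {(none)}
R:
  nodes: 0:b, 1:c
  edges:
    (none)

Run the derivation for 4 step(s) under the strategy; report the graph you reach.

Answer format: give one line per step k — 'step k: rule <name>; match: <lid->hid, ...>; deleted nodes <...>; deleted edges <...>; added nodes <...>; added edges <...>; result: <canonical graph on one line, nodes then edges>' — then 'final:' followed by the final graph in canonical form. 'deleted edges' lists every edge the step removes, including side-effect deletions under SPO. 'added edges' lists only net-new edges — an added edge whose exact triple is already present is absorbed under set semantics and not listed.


step 1: rule r2; match: 0->3, 1->2, 2->10; deleted nodes (none); deleted edges (2,10,y); added nodes (none); added edges (2,3,y); (3,2,y); (10,2,x); result: nodes: 0:c, 1:c, 2:b, 3:a, 4:c, 7:b, 10:a, 15:b, 16:a edges: (1,3,y); (2,3,x); (2,3,y); (2,7,x); (3,2,y); (3,16,x); (7,0,x); (7,10,x); (10,2,x); (15,1,x); (15,4,y); (16,4,y); (16,7,x); (16,10,x)
step 2: rule r2; match: 0->10, 1->2, 2->3; deleted nodes (none); deleted edges (2,3,y); added nodes (none); added edges (2,10,y); (3,2,x); (10,2,y); result: nodes: 0:c, 1:c, 2:b, 3:a, 4:c, 7:b, 10:a, 15:b, 16:a edges: (1,3,y); (2,3,x); (2,7,x); (2,10,y); (3,2,x); (3,2,y); (3,16,x); (7,0,x); (7,10,x); (10,2,x); (10,2,y); (15,1,x); (15,4,y); (16,4,y); (16,7,x); (16,10,x)
step 3: rule r2; match: 0->3, 1->2, 2->10; deleted nodes (none); deleted edges (2,10,y); added nodes (none); added edges (2,3,y); result: nodes: 0:c, 1:c, 2:b, 3:a, 4:c, 7:b, 10:a, 15:b, 16:a edges: (1,3,y); (2,3,x); (2,3,y); (2,7,x); (3,2,x); (3,2,y); (3,16,x); (7,0,x); (7,10,x); (10,2,x); (10,2,y); (15,1,x); (15,4,y); (16,4,y); (16,7,x); (16,10,x)
step 4: rule r2; match: 0->10, 1->2, 2->3; deleted nodes (none); deleted edges (2,3,y); added nodes (none); added edges (2,10,y); result: nodes: 0:c, 1:c, 2:b, 3:a, 4:c, 7:b, 10:a, 15:b, 16:a edges: (1,3,y); (2,3,x); (2,7,x); (2,10,y); (3,2,x); (3,2,y); (3,16,x); (7,0,x); (7,10,x); (10,2,x); (10,2,y); (15,1,x); (15,4,y); (16,4,y); (16,7,x); (16,10,x)
final:
nodes: 0:c, 1:c, 2:b, 3:a, 4:c, 7:b, 10:a, 15:b, 16:a
edges: (1,3,y); (2,3,x); (2,7,x); (2,10,y); (3,2,x); (3,2,y); (3,16,x); (7,0,x); (7,10,x); (10,2,x); (10,2,y); (15,1,x); (15,4,y); (16,4,y); (16,7,x); (16,10,x)


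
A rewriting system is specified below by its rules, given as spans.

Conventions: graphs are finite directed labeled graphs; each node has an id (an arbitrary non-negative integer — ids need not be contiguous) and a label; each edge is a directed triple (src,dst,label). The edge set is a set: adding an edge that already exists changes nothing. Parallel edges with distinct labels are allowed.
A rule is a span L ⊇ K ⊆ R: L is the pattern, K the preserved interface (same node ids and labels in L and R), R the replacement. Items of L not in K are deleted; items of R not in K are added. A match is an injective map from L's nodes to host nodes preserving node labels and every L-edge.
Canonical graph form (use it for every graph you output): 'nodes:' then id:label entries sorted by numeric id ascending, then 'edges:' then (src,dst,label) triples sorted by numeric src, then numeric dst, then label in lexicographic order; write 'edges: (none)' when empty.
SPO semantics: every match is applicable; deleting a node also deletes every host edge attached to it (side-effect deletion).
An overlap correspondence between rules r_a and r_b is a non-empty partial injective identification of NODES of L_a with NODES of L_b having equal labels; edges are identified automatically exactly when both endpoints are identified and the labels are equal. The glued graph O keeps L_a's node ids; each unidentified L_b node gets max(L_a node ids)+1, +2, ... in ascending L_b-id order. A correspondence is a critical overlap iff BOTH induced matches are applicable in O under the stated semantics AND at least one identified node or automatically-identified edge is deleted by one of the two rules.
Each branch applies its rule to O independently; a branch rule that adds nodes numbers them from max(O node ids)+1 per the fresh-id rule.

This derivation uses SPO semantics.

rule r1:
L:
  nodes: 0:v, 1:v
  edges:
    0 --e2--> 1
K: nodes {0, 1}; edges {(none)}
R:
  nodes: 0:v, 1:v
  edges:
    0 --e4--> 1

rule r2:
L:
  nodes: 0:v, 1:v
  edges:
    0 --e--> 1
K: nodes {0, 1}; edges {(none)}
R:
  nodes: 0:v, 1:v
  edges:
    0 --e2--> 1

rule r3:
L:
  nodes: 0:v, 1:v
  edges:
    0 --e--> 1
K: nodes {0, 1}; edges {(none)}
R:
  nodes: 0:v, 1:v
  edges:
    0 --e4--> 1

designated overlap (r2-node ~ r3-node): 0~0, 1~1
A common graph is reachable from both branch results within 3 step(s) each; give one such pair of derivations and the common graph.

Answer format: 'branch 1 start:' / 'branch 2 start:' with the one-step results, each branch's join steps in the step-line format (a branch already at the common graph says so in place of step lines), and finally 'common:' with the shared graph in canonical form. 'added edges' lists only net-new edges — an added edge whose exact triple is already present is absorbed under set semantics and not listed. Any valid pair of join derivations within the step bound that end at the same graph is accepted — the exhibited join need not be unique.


branch 1 start:
nodes: 0:v, 1:v
edges: (0,1,e2)
branch 2 start:
nodes: 0:v, 1:v
edges: (0,1,e4)
branch 1 step 1: rule r1; match: 0->0, 1->1; deleted nodes (none); deleted edges (0,1,e2); added nodes (none); added edges (0,1,e4); result: nodes: 0:v, 1:v edges: (0,1,e4)
branch 2: already at the common graph (0 steps)
common:
nodes: 0:v, 1:v
edges: (0,1,e4)


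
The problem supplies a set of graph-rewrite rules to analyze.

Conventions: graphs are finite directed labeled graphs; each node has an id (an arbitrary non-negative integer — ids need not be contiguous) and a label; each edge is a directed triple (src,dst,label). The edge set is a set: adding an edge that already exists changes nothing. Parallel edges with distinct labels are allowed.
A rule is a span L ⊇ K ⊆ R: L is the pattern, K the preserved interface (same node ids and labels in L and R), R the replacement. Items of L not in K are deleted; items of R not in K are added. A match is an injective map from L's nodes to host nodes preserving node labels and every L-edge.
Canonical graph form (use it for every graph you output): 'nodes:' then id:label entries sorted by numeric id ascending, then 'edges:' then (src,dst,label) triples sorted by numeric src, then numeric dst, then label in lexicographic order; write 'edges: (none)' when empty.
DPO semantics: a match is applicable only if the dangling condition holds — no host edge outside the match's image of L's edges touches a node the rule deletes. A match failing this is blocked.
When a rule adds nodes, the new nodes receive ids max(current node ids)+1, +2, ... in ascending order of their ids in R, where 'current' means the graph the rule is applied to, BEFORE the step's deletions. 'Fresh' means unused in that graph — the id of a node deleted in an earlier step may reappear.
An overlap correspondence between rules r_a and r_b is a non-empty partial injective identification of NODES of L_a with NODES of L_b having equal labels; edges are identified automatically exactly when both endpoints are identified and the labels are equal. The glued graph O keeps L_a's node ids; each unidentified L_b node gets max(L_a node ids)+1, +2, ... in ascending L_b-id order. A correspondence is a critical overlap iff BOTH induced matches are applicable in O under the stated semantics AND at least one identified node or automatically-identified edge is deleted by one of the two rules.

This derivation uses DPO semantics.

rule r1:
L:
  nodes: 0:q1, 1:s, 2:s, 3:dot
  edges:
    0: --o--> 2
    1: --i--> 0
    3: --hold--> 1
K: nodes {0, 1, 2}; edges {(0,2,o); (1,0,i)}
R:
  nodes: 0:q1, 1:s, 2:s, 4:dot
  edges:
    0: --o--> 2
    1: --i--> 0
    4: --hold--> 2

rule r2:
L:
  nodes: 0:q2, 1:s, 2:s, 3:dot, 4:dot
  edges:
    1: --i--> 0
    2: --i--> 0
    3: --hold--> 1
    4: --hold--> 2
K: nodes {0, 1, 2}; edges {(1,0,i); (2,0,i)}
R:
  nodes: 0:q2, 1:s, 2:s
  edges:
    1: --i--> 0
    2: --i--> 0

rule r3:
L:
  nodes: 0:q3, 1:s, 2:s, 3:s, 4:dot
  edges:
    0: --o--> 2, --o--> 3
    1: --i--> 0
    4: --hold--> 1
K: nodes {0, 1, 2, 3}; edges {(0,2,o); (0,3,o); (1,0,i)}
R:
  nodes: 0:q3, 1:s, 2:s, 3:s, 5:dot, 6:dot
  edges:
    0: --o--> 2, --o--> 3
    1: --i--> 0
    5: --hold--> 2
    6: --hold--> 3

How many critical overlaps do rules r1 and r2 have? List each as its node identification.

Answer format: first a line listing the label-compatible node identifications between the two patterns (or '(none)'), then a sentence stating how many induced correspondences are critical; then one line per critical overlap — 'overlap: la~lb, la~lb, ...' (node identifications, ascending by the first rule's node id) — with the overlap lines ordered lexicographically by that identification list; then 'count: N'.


label-compatible node identifications between L(r1) and L(r2): 1~1, 1~2, 2~1, 2~2, 3~3, 3~4
4 of the induced correspondences are critical overlaps of r1 and r2.
overlap: 1~1, 2~2, 3~3
overlap: 1~1, 3~3
overlap: 1~2, 2~1, 3~4
overlap: 1~2, 3~4
count: 4


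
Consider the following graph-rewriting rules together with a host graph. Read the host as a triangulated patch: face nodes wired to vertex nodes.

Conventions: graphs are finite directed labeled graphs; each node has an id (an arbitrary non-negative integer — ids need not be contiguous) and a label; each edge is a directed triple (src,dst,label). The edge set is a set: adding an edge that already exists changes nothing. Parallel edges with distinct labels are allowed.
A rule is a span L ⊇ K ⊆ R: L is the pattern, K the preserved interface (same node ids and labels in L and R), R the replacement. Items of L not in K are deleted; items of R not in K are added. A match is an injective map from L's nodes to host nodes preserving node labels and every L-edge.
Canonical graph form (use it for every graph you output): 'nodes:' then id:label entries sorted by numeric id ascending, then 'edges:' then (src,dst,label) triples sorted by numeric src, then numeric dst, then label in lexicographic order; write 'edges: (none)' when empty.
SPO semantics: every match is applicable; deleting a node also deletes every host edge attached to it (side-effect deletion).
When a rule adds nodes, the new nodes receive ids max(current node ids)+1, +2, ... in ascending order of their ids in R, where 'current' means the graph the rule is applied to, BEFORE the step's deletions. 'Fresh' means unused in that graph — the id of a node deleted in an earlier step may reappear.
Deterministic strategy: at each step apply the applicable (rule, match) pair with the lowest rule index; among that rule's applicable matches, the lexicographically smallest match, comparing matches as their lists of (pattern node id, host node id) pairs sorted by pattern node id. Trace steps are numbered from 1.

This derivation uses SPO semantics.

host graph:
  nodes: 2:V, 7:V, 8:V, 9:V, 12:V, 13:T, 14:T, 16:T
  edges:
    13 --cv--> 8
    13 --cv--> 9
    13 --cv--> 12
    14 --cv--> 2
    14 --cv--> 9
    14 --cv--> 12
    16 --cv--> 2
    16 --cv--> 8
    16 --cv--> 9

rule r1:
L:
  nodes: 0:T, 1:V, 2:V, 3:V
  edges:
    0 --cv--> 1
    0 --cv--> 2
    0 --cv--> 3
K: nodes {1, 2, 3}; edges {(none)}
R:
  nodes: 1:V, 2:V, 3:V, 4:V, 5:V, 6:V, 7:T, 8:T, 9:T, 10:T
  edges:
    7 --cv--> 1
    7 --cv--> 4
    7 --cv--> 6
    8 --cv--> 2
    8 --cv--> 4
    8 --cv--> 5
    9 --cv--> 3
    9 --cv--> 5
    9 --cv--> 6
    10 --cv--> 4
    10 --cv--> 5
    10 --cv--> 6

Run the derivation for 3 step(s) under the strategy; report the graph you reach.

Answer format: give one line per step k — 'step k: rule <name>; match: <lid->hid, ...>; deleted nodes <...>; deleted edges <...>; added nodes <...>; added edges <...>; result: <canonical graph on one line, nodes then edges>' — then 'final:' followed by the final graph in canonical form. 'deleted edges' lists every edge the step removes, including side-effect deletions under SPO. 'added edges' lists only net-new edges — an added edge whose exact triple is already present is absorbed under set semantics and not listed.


step 1: rule r1; match: 0->13, 1->8, 2->9, 3->12; deleted nodes 13; deleted edges (13,8,cv); (13,9,cv); (13,12,cv); added nodes 17, 18, 19, 20, 21, 22, 23; added edges (20,8,cv); (20,17,cv); (20,19,cv); (21,9,cv); (21,17,cv); (21,18,cv); (22,12,cv); (22,18,cv); (22,19,cv); (23,17,cv); (23,18,cv); (23,19,cv); result: nodes: 2:V, 7:V, 8:V, 9:V, 12:V, 14:T, 16:T, 17:V, 18:V, 19:V, 20:T, 21:T, 22:T, 23:T edges: (14,2,cv); (14,9,cv); (14,12,cv); (16,2,cv); (16,8,cv); (16,9,cv); (20,8,cv); (20,17,cv); (20,19,cv); (21,9,cv); (21,17,cv); (21,18,cv); (22,12,cv); (22,18,cv); (22,19,cv); (23,17,cv); (23,18,cv); (23,19,cv)
step 2: rule r1; match: 0->14, 1->2, 2->9, 3->12; deleted nodes 14; deleted edges (14,2,cv); (14,9,cv); (14,12,cv); added nodes 24, 25, 26, 27, 28, 29, 30; added edges (27,2,cv); (27,24,cv); (27,26,cv); (28,9,cv); (28,24,cv); (28,25,cv); (29,12,cv); (29,25,cv); (29,26,cv); (30,24,cv); (30,25,cv); (30,26,cv); result: nodes: 2:V, 7:V, 8:V, 9:V, 12:V, 16:T, 17:V, 18:V, 19:V, 20:T, 21:T, 22:T, 23:T, 24:V, 25:V, 26:V, 27:T, 28:T, 29:T, 30:T edges: (16,2,cv); (16,8,cv); (16,9,cv); (20,8,cv); (20,17,cv); (20,19,cv); (21,9,cv); (21,17,cv); (21,18,cv); (22,12,cv); (22,18,cv); (22,19,cv); (23,17,cv); (23,18,cv); (23,19,cv); (27,2,cv); (27,24,cv); (27,26,cv); (28,9,cv); (28,24,cv); (28,25,cv); (29,12,cv); (29,25,cv); (29,26,cv); (30,24,cv); (30,25,cv); (30,26,cv)
step 3: rule r1; match: 0->16, 1->2, 2->8, 3->9; deleted nodes 16; deleted edges (16,2,cv); (16,8,cv); (16,9,cv); added nodes 31, 32, 33, 34, 35, 36, 37; added edges (34,2,cv); (34,31,cv); (34,33,cv); (35,8,cv); (35,31,cv); (35,32,cv); (36,9,cv); (36,32,cv); (36,33,cv); (37,31,cv); (37,32,cv); (37,33,cv); result: nodes: 2:V, 7:V, 8:V, 9:V, 12:V, 17:V, 18:V, 19:V, 20:T, 21:T, 22:T, 23:T, 24:V, 25:V, 26:V, 27:T, 28:T, 29:T, 30:T, 31:V, 32:V, 33:V, 34:T, 35:T, 36:T, 37:T edges: (20,8,cv); (20,17,cv); (20,19,cv); (21,9,cv); (21,17,cv); (21,18,cv); (22,12,cv); (22,18,cv); (22,19,cv); (23,17,cv); (23,18,cv); (23,19,cv); (27,2,cv); (27,24,cv); (27,26,cv); (28,9,cv); (28,24,cv); (28,25,cv); (29,12,cv); (29,25,cv); (29,26,cv); (30,24,cv); (30,25,cv); (30,26,cv); (34,2,cv); (34,31,cv); (34,33,cv); (35,8,cv); (35,31,cv); (35,32,cv); (36,9,cv); (36,32,cv); (36,33,cv); (37,31,cv); (37,32,cv); (37,33,cv)
final:
nodes: 2:V, 7:V, 8:V, 9:V, 12:V, 17:V, 18:V, 19:V, 20:T, 21:T, 22:T, 23:T, 24:V, 25:V, 26:V, 27:T, 28:T, 29:T, 30:T, 31:V, 32:V, 33:V, 34:T, 35:T, 36:T, 37:T
edges: (20,8,cv); (20,17,cv); (20,19,cv); (21,9,cv); (21,17,cv); (21,18,cv); (22,12,cv); (22,18,cv); (22,19,cv); (23,17,cv); (23,18,cv); (23,19,cv); (27,2,cv); (27,24,cv); (27,26,cv); (28,9,cv); (28,24,cv); (28,25,cv); (29,12,cv); (29,25,cv); (29,26,cv); (30,24,cv); (30,25,cv); (30,26,cv); (34,2,cv); (34,31,cv); (34,33,cv); (35,8,cv); (35,31,cv); (35,32,cv); (36,9,cv); (36,32,cv); (36,33,cv); (37,31,cv); (37,32,cv); (37,33,cv)


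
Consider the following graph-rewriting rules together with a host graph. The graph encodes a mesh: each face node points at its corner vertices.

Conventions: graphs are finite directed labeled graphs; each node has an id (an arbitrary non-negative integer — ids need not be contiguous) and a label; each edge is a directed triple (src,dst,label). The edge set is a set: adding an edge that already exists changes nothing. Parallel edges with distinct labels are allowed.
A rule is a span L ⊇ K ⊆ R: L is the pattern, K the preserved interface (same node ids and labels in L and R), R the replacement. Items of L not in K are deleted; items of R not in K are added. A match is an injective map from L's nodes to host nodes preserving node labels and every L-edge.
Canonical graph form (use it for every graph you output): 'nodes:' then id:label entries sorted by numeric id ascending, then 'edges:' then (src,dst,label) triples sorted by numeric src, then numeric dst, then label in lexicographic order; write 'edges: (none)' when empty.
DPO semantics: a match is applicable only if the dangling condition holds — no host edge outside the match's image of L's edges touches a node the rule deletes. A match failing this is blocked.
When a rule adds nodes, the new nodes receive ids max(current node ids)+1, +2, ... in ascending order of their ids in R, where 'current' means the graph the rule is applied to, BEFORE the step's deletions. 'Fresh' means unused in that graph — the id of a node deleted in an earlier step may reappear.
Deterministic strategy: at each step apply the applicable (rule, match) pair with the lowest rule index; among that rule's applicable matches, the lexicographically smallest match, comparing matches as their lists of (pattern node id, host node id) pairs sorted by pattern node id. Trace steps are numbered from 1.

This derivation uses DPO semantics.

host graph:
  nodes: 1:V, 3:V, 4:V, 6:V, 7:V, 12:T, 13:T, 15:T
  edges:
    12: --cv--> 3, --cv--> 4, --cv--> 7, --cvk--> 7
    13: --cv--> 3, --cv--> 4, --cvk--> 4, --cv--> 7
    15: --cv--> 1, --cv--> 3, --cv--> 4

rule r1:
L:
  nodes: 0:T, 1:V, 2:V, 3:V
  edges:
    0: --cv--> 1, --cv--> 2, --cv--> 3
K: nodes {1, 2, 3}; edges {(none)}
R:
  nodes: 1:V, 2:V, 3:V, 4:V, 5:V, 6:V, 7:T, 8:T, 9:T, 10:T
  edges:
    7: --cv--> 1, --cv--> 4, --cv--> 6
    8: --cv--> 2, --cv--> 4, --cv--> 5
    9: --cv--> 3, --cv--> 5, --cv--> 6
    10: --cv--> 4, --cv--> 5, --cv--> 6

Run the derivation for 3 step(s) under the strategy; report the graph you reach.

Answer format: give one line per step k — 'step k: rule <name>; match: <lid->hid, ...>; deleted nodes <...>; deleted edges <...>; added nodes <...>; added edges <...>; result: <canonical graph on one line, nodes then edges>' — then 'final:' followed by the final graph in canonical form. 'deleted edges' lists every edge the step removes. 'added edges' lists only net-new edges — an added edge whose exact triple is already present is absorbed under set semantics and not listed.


step 1: rule r1; match: 0->15, 1->1, 2->3, 3->4; deleted nodes 15; deleted edges (15,1,cv); (15,3,cv); (15,4,cv); added nodes 16, 17, 18, 19, 20, 21, 22; added edges (19,1,cv); (19,16,cv); (19,18,cv); (20,3,cv); (20,16,cv); (20,17,cv); (21,4,cv); (21,17,cv); (21,18,cv); (22,16,cv); (22,17,cv); (22,18,cv); result: nodes: 1:V, 3:V, 4:V, 6:V, 7:V, 12:T, 13:T, 16:V, 17:V, 18:V, 19:T, 20:T, 21:T, 22:T edges: (12,3,cv); (12,4,cv); (12,7,cv); (12,7,cvk); (13,3,cv); (13,4,cv); (13,4,cvk); (13,7,cv); (19,1,cv); (19,16,cv); (19,18,cv); (20,3,cv); (20,16,cv); (20,17,cv); (21,4,cv); (21,17,cv); (21,18,cv); (22,16,cv); (22,17,cv); (22,18,cv)
step 2: rule r1; match: 0->19, 1->1, 2->16, 3->18; deleted nodes 19; deleted edges (19,1,cv); (19,16,cv); (19,18,cv); added nodes 23, 24, 25, 26, 27, 28, 29; added edges (26,1,cv); (26,23,cv); (26,25,cv); (27,16,cv); (27,23,cv); (27,24,cv); (28,18,cv); (28,24,cv); (28,25,cv); (29,23,cv); (29,24,cv); (29,25,cv); result: nodes: 1:V, 3:V, 4:V, 6:V, 7:V, 12:T, 13:T, 16:V, 17:V, 18:V, 20:T, 21:T, 22:T, 23:V, 24:V, 25:V, 26:T, 27:T, 28:T, 29:T edges: (12,3,cv); (12,4,cv); (12,7,cv); (12,7,cvk); (13,3,cv); (13,4,cv); (13,4,cvk); (13,7,cv); (20,3,cv); (20,16,cv); (20,17,cv); (21,4,cv); (21,17,cv); (21,18,cv); (22,16,cv); (22,17,cv); (22,18,cv); (26,1,cv); (26,23,cv); (26,25,cv); (27,16,cv); (27,23,cv); (27,24,cv); (28,18,cv); (28,24,cv); (28,25,cv); (29,23,cv); (29,24,cv); (29,25,cv)
step 3: rule r1; match: 0->20, 1->3, 2->16, 3->17; deleted nodes 20; deleted edges (20,3,cv); (20,16,cv); (20,17,cv); added nodes 30, 31, 32, 33, 34, 35, 36; added edges (33,3,cv); (33,30,cv); (33,32,cv); (34,16,cv); (34,30,cv); (34,31,cv); (35,17,cv); (35,31,cv); (35,32,cv); (36,30,cv); (36,31,cv); (36,32,cv); result: nodes: 1:V, 3:V, 4:V, 6:V, 7:V, 12:T, 13:T, 16:V, 17:V, 18:V, 21:T, 22:T, 23:V, 24:V, 25:V, 26:T, 27:T, 28:T, 29:T, 30:V, 31:V, 32:V, 33:T, 34:T, 35:T, 36:T edges: (12,3,cv); (12,4,cv); (12,7,cv); (12,7,cvk); (13,3,cv); (13,4,cv); (13,4,cvk); (13,7,cv); (21,4,cv); (21,17,cv); (21,18,cv); (22,16,cv); (22,17,cv); (22,18,cv); (26,1,cv); (26,23,cv); (26,25,cv); (27,16,cv); (27,23,cv); (27,24,cv); (28,18,cv); (28,24,cv); (28,25,cv); (29,23,cv); (29,24,cv); (29,25,cv); (33,3,cv); (33,30,cv); (33,32,cv); (34,16,cv); (34,30,cv); (34,31,cv); (35,17,cv); (35,31,cv); (35,32,cv); (36,30,cv); (36,31,cv); (36,32,cv)
final:
nodes: 1:V, 3:V, 4:V, 6:V, 7:V, 12:T, 13:T, 16:V, 17:V, 18:V, 21:T, 22:T, 23:V, 24:V, 25:V, 26:T, 27:T, 28:T, 29:T, 30:V, 31:V, 32:V, 33:T, 34:T, 35:T, 36:T
edges: (12,3,cv); (12,4,cv); (12,7,cv); (12,7,cvk); (13,3,cv); (13,4,cv); (13,4,cvk); (13,7,cv); (21,4,cv); (21,17,cv); (21,18,cv); (22,16,cv); (22,17,cv); (22,18,cv); (26,1,cv); (26,23,cv); (26,25,cv); (27,16,cv); (27,23,cv); (27,24,cv); (28,18,cv); (28,24,cv); (28,25,cv); (29,23,cv); (29,24,cv); (29,25,cv); (33,3,cv); (33,30,cv); (33,32,cv); (34,16,cv); (34,30,cv); (34,31,cv); (35,17,cv); (35,31,cv); (35,32,cv); (36,30,cv); (36,31,cv); (36,32,cv)


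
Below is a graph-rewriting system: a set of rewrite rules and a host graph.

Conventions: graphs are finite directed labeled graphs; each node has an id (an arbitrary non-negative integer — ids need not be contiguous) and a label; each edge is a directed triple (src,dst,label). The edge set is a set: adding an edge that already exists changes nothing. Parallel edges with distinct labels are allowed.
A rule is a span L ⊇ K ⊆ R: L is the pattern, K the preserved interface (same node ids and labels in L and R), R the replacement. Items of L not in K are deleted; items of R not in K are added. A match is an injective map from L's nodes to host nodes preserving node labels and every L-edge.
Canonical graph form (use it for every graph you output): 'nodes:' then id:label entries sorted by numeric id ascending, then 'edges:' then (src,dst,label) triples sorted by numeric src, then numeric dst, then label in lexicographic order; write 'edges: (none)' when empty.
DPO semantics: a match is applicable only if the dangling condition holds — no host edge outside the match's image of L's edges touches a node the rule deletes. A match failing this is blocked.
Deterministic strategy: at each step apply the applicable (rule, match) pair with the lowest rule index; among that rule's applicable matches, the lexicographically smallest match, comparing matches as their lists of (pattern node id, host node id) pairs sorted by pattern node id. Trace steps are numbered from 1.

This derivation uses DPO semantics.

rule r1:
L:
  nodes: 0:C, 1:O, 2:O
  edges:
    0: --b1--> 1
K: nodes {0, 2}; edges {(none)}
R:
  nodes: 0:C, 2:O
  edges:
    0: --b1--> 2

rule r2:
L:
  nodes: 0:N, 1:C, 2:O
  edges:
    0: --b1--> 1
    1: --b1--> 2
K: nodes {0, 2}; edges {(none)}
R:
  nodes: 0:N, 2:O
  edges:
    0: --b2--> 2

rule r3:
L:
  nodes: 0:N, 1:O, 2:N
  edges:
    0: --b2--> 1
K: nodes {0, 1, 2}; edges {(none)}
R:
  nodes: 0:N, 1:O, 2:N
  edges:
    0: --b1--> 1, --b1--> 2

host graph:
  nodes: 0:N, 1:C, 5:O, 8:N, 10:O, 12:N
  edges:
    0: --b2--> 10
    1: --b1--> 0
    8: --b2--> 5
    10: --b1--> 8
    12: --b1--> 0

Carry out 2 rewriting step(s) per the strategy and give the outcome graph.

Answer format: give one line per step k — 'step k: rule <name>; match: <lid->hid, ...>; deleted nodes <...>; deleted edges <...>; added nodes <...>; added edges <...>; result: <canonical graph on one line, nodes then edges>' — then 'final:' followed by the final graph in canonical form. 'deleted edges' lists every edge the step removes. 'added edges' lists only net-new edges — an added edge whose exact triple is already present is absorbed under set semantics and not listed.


step 1: rule r3; match: 0->0, 1->10, 2->8; deleted nodes (none); deleted edges (0,10,b2); added nodes (none); added edges (0,8,b1); (0,10,b1); result: nodes: 0:N, 1:C, 5:O, 8:N, 10:O, 12:N edges: (0,8,b1); (0,10,b1); (1,0,b1); (8,5,b2); (10,8,b1); (12,0,b1)
step 2: rule r3; match: 0->8, 1->5, 2->0; deleted nodes (none); deleted edges (8,5,b2); added nodes (none); added edges (8,0,b1); (8,5,b1); result: nodes: 0:N, 1:C, 5:O, 8:N, 10:O, 12:N edges: (0,8,b1); (0,10,b1); (1,0,b1); (8,0,b1); (8,5,b1); (10,8,b1); (12,0,b1)
final:
nodes: 0:N, 1:C, 5:O, 8:N, 10:O, 12:N
edges: (0,8,b1); (0,10,b1); (1,0,b1); (8,0,b1); (8,5,b1); (10,8,b1); (12,0,b1)


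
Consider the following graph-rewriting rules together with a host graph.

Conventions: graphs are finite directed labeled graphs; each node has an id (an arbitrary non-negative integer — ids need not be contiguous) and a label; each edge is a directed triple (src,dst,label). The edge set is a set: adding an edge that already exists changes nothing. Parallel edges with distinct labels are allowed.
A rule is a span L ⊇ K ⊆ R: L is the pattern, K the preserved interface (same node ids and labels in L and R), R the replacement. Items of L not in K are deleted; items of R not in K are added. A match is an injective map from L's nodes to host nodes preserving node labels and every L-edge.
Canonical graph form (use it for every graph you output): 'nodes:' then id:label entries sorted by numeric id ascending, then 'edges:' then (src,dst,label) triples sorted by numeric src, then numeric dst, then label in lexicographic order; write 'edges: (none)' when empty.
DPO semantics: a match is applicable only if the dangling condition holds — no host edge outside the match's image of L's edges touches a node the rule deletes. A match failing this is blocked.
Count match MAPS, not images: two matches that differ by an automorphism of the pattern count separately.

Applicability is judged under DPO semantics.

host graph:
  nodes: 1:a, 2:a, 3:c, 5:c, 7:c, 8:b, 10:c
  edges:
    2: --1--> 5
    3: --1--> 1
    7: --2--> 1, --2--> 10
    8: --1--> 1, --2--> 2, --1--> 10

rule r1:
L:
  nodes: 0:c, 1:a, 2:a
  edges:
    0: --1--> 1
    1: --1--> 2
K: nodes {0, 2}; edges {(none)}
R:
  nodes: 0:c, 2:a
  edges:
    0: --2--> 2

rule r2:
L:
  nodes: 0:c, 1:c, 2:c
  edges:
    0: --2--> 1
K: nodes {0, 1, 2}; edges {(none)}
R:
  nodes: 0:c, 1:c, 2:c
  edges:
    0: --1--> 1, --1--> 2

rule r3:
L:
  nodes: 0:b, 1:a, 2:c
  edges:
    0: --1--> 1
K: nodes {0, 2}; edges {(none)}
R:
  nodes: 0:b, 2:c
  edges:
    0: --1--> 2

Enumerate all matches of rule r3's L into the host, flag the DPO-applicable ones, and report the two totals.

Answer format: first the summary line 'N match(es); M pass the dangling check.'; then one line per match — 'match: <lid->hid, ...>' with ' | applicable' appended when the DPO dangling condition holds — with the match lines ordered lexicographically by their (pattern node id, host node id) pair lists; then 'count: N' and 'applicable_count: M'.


4 match(es); 0 pass the dangling check.
match: 0->8, 1->1, 2->3
match: 0->8, 1->1, 2->5
match: 0->8, 1->1, 2->7
match: 0->8, 1->1, 2->10
count: 4
applicable_count: 0


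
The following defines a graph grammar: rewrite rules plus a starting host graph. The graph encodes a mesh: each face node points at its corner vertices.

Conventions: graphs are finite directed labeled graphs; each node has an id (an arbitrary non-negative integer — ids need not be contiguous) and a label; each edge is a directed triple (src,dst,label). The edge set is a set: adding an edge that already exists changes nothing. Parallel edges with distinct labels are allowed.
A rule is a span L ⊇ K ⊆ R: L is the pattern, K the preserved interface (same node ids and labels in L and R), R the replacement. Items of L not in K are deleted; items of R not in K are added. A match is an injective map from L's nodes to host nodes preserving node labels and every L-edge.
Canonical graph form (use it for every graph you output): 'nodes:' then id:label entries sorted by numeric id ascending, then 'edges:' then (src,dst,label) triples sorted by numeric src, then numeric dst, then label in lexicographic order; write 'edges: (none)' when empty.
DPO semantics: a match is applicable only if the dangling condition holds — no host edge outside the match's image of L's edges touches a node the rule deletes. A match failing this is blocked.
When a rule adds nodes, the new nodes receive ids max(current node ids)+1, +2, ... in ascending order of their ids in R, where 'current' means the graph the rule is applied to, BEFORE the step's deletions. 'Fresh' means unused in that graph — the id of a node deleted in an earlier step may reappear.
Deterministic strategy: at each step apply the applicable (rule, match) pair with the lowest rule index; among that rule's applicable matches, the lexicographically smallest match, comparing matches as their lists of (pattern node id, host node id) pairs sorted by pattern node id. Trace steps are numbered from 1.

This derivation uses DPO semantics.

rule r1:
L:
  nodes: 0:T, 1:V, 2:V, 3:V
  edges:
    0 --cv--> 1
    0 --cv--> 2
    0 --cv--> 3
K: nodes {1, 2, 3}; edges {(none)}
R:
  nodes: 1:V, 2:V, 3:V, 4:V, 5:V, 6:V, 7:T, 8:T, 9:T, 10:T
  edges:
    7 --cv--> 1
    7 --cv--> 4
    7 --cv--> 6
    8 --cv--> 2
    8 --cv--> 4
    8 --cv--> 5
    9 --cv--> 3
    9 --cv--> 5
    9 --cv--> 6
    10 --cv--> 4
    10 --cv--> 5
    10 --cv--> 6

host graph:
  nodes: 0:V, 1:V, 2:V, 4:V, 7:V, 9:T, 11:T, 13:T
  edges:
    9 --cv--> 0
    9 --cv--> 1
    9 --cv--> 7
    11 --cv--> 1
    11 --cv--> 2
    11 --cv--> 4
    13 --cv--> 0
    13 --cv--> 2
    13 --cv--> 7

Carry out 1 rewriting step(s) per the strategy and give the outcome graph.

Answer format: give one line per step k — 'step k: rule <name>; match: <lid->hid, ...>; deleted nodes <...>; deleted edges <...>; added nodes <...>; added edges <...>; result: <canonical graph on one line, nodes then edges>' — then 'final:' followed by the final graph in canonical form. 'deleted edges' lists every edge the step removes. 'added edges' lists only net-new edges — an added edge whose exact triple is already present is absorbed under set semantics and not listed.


step 1: rule r1; match: 0->9, 1->0, 2->1, 3->7; deleted nodes 9; deleted edges (9,0,cv); (9,1,cv); (9,7,cv); added nodes 14, 15, 16, 17, 18, 19, 20; added edges (17,0,cv); (17,14,cv); (17,16,cv); (18,1,cv); (18,14,cv); (18,15,cv); (19,7,cv); (19,15,cv); (19,16,cv); (20,14,cv); (20,15,cv); (20,16,cv); result: nodes: 0:V, 1:V, 2:V, 4:V, 7:V, 11:T, 13:T, 14:V, 15:V, 16:V, 17:T, 18:T, 19:T, 20:T edges: (11,1,cv); (11,2,cv); (11,4,cv); (13,0,cv); (13,2,cv); (13,7,cv); (17,0,cv); (17,14,cv); (17,16,cv); (18,1,cv); (18,14,cv); (18,15,cv); (19,7,cv); (19,15,cv); (19,16,cv); (20,14,cv); (20,15,cv); (20,16,cv)
final:
nodes: 0:V, 1:V, 2:V, 4:V, 7:V, 11:T, 13:T, 14:V, 15:V, 16:V, 17:T, 18:T, 19:T, 20:T
edges: (11,1,cv); (11,2,cv); (11,4,cv); (13,0,cv); (13,2,cv); (13,7,cv); (17,0,cv); (17,14,cv); (17,16,cv); (18,1,cv); (18,14,cv); (18,15,cv); (19,7,cv); (19,15,cv); (19,16,cv); (20,14,cv); (20,15,cv); (20,16,cv)


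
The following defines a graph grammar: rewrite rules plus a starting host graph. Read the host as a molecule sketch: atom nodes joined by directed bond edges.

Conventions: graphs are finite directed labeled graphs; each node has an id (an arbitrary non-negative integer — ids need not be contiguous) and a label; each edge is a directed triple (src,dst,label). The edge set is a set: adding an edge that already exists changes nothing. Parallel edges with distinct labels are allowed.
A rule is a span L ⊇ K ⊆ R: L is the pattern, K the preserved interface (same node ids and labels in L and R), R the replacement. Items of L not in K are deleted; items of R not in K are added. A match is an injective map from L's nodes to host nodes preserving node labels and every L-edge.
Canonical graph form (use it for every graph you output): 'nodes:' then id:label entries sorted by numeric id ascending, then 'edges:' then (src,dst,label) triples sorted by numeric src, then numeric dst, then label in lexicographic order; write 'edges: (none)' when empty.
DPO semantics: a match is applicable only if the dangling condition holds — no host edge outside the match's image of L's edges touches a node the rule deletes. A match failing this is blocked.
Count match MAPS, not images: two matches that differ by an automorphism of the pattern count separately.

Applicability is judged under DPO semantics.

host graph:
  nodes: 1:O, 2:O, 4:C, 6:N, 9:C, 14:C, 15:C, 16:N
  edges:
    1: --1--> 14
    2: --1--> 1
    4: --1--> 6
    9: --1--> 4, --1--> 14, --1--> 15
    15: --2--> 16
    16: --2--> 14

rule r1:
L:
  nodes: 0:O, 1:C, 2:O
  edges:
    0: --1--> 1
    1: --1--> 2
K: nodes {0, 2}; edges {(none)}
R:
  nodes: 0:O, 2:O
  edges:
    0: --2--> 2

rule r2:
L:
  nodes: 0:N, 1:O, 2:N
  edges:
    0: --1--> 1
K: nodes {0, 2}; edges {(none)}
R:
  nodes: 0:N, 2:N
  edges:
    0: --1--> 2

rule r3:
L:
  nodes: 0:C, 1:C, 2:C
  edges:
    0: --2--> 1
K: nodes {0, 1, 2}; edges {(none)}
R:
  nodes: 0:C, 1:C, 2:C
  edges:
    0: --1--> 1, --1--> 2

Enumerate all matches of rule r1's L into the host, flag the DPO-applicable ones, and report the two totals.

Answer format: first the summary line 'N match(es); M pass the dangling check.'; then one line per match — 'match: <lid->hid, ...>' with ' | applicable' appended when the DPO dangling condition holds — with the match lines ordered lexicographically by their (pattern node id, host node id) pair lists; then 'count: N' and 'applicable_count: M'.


0 match(es); 0 pass the dangling check.
count: 0
applicable_count: 0


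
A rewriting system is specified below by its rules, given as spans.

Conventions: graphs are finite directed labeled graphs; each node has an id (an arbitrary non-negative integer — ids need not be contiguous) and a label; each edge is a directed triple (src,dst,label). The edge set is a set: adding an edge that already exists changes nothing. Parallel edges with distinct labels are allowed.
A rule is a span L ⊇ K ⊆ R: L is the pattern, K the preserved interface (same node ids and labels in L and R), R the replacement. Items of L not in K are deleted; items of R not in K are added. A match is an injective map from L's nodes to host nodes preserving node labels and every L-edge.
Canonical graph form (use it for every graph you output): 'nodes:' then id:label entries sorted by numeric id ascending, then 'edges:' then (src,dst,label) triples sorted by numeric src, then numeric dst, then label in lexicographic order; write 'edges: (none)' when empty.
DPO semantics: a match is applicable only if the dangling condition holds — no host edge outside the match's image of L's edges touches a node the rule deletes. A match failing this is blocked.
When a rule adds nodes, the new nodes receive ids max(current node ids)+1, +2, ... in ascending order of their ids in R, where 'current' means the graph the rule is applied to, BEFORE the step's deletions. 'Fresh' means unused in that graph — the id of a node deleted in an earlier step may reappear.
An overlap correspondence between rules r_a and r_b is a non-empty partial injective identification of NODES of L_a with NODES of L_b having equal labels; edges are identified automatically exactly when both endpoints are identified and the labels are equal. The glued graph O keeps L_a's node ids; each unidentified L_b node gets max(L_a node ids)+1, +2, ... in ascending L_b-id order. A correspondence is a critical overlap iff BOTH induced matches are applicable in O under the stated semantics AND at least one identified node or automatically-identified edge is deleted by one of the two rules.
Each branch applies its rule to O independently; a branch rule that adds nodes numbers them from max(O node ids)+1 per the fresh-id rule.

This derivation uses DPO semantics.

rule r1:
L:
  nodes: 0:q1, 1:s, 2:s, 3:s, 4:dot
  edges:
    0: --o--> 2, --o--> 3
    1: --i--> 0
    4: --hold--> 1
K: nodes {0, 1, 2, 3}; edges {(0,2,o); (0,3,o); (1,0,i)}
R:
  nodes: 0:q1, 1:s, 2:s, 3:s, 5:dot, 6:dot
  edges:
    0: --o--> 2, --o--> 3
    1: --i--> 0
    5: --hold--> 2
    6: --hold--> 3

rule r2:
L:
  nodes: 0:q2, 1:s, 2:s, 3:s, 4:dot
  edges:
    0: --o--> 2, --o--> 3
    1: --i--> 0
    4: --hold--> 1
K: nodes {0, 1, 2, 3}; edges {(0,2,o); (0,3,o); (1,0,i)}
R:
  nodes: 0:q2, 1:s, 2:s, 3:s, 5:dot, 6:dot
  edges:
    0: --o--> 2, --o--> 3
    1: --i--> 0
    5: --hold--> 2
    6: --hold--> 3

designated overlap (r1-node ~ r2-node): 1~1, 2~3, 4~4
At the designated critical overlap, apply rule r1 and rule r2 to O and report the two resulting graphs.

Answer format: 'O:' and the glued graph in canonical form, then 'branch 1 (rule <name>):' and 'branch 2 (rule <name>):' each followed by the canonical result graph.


O:
nodes: 0:q1, 1:s, 2:s, 3:s, 4:dot, 5:q2, 6:s
edges: (0,2,o); (0,3,o); (1,0,i); (1,5,i); (4,1,hold); (5,2,o); (5,6,o)
branch 1 (rule r1):
nodes: 0:q1, 1:s, 2:s, 3:s, 5:q2, 6:s, 7:dot, 8:dot
edges: (0,2,o); (0,3,o); (1,0,i); (1,5,i); (5,2,o); (5,6,o); (7,2,hold); (8,3,hold)
branch 2 (rule r2):
nodes: 0:q1, 1:s, 2:s, 3:s, 5:q2, 6:s, 7:dot, 8:dot
edges: (0,2,o); (0,3,o); (1,0,i); (1,5,i); (5,2,o); (5,6,o); (7,6,hold); (8,2,hold)
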